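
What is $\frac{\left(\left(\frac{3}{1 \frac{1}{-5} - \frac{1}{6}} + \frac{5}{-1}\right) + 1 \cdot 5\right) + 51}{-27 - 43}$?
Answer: $- \frac{471}{770} \approx -0.61169$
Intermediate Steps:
$\frac{\left(\left(\frac{3}{1 \frac{1}{-5} - \frac{1}{6}} + \frac{5}{-1}\right) + 1 \cdot 5\right) + 51}{-27 - 43} = \frac{\left(\left(\frac{3}{1 \left(- \frac{1}{5}\right) - \frac{1}{6}} + 5 \left(-1\right)\right) + 5\right) + 51}{-70} = \left(\left(\left(\frac{3}{- \frac{1}{5} - \frac{1}{6}} - 5\right) + 5\right) + 51\right) \left(- \frac{1}{70}\right) = \left(\left(\left(\frac{3}{- \frac{11}{30}} - 5\right) + 5\right) + 51\right) \left(- \frac{1}{70}\right) = \left(\left(\left(3 \left(- \frac{30}{11}\right) - 5\right) + 5\right) + 51\right) \left(- \frac{1}{70}\right) = \left(\left(\left(- \frac{90}{11} - 5\right) + 5\right) + 51\right) \left(- \frac{1}{70}\right) = \left(\left(- \frac{145}{11} + 5\right) + 51\right) \left(- \frac{1}{70}\right) = \left(- \frac{90}{11} + 51\right) \left(- \frac{1}{70}\right) = \frac{471}{11} \left(- \frac{1}{70}\right) = - \frac{471}{770}$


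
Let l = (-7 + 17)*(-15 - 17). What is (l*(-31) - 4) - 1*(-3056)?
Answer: 12972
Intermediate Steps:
l = -320 (l = 10*(-32) = -320)
(l*(-31) - 4) - 1*(-3056) = (-320*(-31) - 4) - 1*(-3056) = (9920 - 4) + 3056 = 9916 + 3056 = 12972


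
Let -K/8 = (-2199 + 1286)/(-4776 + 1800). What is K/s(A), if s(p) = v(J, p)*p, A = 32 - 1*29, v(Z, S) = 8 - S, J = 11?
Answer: -913/5580 ≈ -0.16362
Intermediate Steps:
K = -913/372 (K = -8*(-2199 + 1286)/(-4776 + 1800) = -(-7304)/(-2976) = -(-7304)*(-1)/2976 = -8*913/2976 = -913/372 ≈ -2.4543)
A = 3 (A = 32 - 29 = 3)
s(p) = p*(8 - p) (s(p) = (8 - p)*p = p*(8 - p))
K/s(A) = -913*1/(3*(8 - 1*3))/372 = -913*1/(3*(8 - 3))/372 = -913/(372*(3*5)) = -913/372/15 = -913/372*1/15 = -913/5580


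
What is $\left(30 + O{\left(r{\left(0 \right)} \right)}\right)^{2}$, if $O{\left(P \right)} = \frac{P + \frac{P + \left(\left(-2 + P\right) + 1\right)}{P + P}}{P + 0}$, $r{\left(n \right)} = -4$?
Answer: $\frac{966289}{1024} \approx 943.64$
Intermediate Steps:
$O{\left(P \right)} = \frac{P + \frac{-1 + 2 P}{2 P}}{P}$ ($O{\left(P \right)} = \frac{P + \frac{P + \left(-1 + P\right)}{2 P}}{P} = \frac{P + \left(-1 + 2 P\right) \frac{1}{2 P}}{P} = \frac{P + \frac{-1 + 2 P}{2 P}}{P}$)
$\left(30 + O{\left(r{\left(0 \right)} \right)}\right)^{2} = \left(30 + \frac{- \frac{1}{2} - 4 + \left(-4\right)^{2}}{16}\right)^{2} = \left(30 + \frac{- \frac{1}{2} - 4 + 16}{16}\right)^{2} = \left(30 + \frac{1}{16} \cdot \frac{23}{2}\right)^{2} = \left(30 + \frac{23}{32}\right)^{2} = \left(\frac{983}{32}\right)^{2} = \frac{966289}{1024}$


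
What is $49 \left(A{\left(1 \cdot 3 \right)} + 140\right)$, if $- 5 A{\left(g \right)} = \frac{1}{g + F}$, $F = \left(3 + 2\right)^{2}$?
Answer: $\frac{137193}{20} \approx 6859.6$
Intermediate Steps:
$F = 25$ ($F = 5^{2} = 25$)
$A{\left(g \right)} = - \frac{1}{5 \left(25 + g\right)}$ ($A{\left(g \right)} = - \frac{1}{5 \left(g + 25\right)} = - \frac{1}{5 \left(25 + g\right)}$)
$49 \left(A{\left(1 \cdot 3 \right)} + 140\right) = 49 \left(- \frac{1}{125 + 5 \cdot 1 \cdot 3} + 140\right) = 49 \left(- \frac{1}{125 + 5 \cdot 3} + 140\right) = 49 \left(- \frac{1}{125 + 15} + 140\right) = 49 \left(- \frac{1}{140} + 140\right) = 49 \cdot \frac{19599}{140} = \frac{137193}{20}$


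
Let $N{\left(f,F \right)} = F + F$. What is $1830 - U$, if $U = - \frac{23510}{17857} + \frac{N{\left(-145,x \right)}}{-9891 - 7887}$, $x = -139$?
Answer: $\frac{290683995857}{158730873} \approx 1831.3$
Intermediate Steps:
$N{\left(f,F \right)} = 2 F$
$U = - \frac{206498267}{158730873}$ ($U = - \frac{23510}{17857} + \frac{2 \left(-139\right)}{-9891 - 7887} = \left(-23510\right) \frac{1}{17857} - \frac{278}{-9891 - 7887} = - \frac{23510}{17857} - \frac{278}{-17778} = - \frac{23510}{17857} - - \frac{139}{8889} = - \frac{23510}{17857} + \frac{139}{8889} = - \frac{206498267}{158730873} \approx -1.3009$)
$1830 - U = 1830 - - \frac{206498267}{158730873} = 1830 + \frac{206498267}{158730873} = \frac{290683995857}{158730873}$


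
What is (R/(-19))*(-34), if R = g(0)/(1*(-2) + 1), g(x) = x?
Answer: 0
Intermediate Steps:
R = 0 (R = 0/(1*(-2) + 1) = 0/(-2 + 1) = 0/(-1) = 0*(-1) = 0)
(R/(-19))*(-34) = (0/(-19))*(-34) = -1/19*0*(-34) = 0*(-34) = 0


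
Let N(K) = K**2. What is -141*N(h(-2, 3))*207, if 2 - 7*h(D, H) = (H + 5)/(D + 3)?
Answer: -1050732/49 ≈ -21444.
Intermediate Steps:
h(D, H) = 2/7 - (5 + H)/(7*(3 + D)) (h(D, H) = 2/7 - (H + 5)/(7*(D + 3)) = 2/7 - (5 + H)/(7*(3 + D)))
-141*N(h(-2, 3))*207 = -141*(1 - 1*3 + 2*(-2))**2/(49*(3 - 2)**2)*207 = -141*(1 - 3 - 4)**2/49*207 = -141*((1/7)*1*(-6))**2*207 = -141*(-6/7)**2*207 = -141*36/49*207 = -5076/49*207 = -1050732/49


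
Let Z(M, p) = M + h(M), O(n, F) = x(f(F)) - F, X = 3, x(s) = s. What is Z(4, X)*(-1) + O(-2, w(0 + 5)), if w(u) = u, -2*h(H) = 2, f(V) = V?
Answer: -3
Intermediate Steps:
h(H) = -1 (h(H) = -½*2 = -1)
O(n, F) = 0 (O(n, F) = F - F = 0)
Z(M, p) = -1 + M (Z(M, p) = M - 1 = -1 + M)
Z(4, X)*(-1) + O(-2, w(0 + 5)) = (-1 + 4)*(-1) + 0 = 3*(-1) + 0 = -3 + 0 = -3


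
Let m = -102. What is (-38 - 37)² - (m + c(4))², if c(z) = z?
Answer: -3979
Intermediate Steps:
(-38 - 37)² - (m + c(4))² = (-38 - 37)² - (-102 + 4)² = (-75)² - 1*(-98)² = 5625 - 1*9604 = 5625 - 9604 = -3979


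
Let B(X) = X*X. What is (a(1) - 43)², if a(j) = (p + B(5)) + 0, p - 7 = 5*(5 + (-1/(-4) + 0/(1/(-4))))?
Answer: 3721/16 ≈ 232.56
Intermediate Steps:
p = 133/4 (p = 7 + 5*(5 + (-1/(-4) + 0/(1/(-4)))) = 7 + 5*(5 + (-1*(-¼) + 0/(-¼))) = 7 + 5*(5 + (¼ + 0*(-4))) = 7 + 5*(5 + (¼ + 0)) = 7 + 5*(5 + ¼) = 7 + 5*(21/4) = 7 + 105/4 = 133/4 ≈ 33.250)
B(X) = X²
a(j) = 233/4 (a(j) = (133/4 + 5²) + 0 = (133/4 + 25) + 0 = 233/4 + 0 = 233/4)
(a(1) - 43)² = (233/4 - 43)² = (61/4)² = 3721/16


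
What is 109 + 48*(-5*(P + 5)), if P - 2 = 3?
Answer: -2291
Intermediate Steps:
P = 5 (P = 2 + 3 = 5)
109 + 48*(-5*(P + 5)) = 109 + 48*(-5*(5 + 5)) = 109 + 48*(-5*10) = 109 + 48*(-50) = 109 - 2400 = -2291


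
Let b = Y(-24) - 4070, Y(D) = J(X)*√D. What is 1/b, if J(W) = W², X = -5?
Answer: -407/1657990 - I*√6/331598 ≈ -0.00024548 - 7.3869e-6*I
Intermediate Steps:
Y(D) = 25*√D (Y(D) = (-5)²*√D = 25*√D)
b = -4070 + 50*I*√6 (b = 25*√(-24) - 4070 = 25*(2*I*√6) - 4070 = 50*I*√6 - 4070 = -4070 + 50*I*√6 ≈ -4070.0 + 122.47*I)
1/b = 1/(-4070 + 50*I*√6)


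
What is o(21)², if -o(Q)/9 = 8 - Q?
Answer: 13689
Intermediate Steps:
o(Q) = -72 + 9*Q (o(Q) = -9*(8 - Q) = -72 + 9*Q)
o(21)² = (-72 + 9*21)² = (-72 + 189)² = 117² = 13689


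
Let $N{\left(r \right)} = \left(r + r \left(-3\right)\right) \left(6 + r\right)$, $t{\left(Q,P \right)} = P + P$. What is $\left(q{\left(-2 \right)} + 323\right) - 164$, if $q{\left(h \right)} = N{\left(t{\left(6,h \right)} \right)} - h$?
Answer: $177$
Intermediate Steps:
$t{\left(Q,P \right)} = 2 P$
$N{\left(r \right)} = - 2 r \left(6 + r\right)$ ($N{\left(r \right)} = \left(r - 3 r\right) \left(6 + r\right) = - 2 r \left(6 + r\right)$)
$q{\left(h \right)} = - h - 4 h \left(6 + 2 h\right)$ ($q{\left(h \right)} = - 2 \cdot 2 h \left(6 + 2 h\right) - h = - 4 h \left(6 + 2 h\right) - h = - h - 4 h \left(6 + 2 h\right)$)
$\left(q{\left(-2 \right)} + 323\right) - 164 = \left(- 2 \left(-25 - -16\right) + 323\right) - 164 = \left(- 2 \left(-25 + 16\right) + 323\right) - 164 = \left(\left(-2\right) \left(-9\right) + 323\right) - 164 = \left(18 + 323\right) - 164 = 341 - 164 = 177$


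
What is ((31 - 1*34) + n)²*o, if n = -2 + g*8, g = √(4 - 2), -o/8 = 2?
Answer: -2448 + 1280*√2 ≈ -637.81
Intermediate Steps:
o = -16 (o = -8*2 = -16)
g = √2 ≈ 1.4142
n = -2 + 8*√2 (n = -2 + √2*8 = -2 + 8*√2 ≈ 9.3137)
((31 - 1*34) + n)²*o = ((31 - 1*34) + (-2 + 8*√2))²*(-16) = ((31 - 34) + (-2 + 8*√2))²*(-16) = (-3 + (-2 + 8*√2))²*(-16) = (-5 + 8*√2)²*(-16) = -16*(-5 + 8*√2)²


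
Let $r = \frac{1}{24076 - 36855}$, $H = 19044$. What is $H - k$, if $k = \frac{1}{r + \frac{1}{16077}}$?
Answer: $\frac{268255095}{3298} \approx 81339.0$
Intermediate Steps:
$r = - \frac{1}{12779}$ ($r = \frac{1}{-12779} = - \frac{1}{12779} \approx -7.8253 \cdot 10^{-5}$)
$k = - \frac{205447983}{3298}$ ($k = \frac{1}{- \frac{1}{12779} + \frac{1}{16077}} = \frac{1}{- \frac{3298}{205447983}} = - \frac{205447983}{3298} \approx -62295.0$)
$H - k = 19044 - - \frac{205447983}{3298} = 19044 + \frac{205447983}{3298} = \frac{268255095}{3298}$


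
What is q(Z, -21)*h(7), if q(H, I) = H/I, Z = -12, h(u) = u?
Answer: 4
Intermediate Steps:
q(Z, -21)*h(7) = -12/(-21)*7 = -12*(-1/21)*7 = (4/7)*7 = 4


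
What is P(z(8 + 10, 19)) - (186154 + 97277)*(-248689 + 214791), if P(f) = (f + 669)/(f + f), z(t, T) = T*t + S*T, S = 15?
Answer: 2008018504158/209 ≈ 9.6077e+9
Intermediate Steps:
z(t, T) = 15*T + T*t (z(t, T) = T*t + 15*T = 15*T + T*t)
P(f) = (669 + f)/(2*f) (P(f) = (669 + f)/((2*f)) = (669 + f)*(1/(2*f)) = (669 + f)/(2*f))
P(z(8 + 10, 19)) - (186154 + 97277)*(-248689 + 214791) = (669 + 19*(15 + (8 + 10)))/(2*((19*(15 + (8 + 10))))) - (186154 + 97277)*(-248689 + 214791) = (669 + 19*(15 + 18))/(2*((19*(15 + 18)))) - 283431*(-33898) = (669 + 19*33)/(2*((19*33))) - 1*(-9607744038) = (½)*(669 + 627)/627 + 9607744038 = (½)*(1/627)*1296 + 9607744038 = 216/209 + 9607744038 = 2008018504158/209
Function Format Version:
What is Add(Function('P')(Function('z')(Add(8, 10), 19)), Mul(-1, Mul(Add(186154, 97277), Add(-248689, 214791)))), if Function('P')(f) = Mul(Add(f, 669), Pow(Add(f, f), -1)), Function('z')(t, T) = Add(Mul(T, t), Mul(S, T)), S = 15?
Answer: Rational(2008018504158, 209) ≈ 9.6077e+9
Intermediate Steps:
Function('z')(t, T) = Add(Mul(15, T), Mul(T, t)) (Function('z')(t, T) = Add(Mul(T, t), Mul(15, T)) = Add(Mul(15, T), Mul(T, t)))
Function('P')(f) = Mul(Rational(1, 2), Pow(f, -1), Add(669, f)) (Function('P')(f) = Mul(Add(669, f), Pow(Mul(2, f), -1)) = Mul(Add(669, f), Mul(Rational(1, 2), Pow(f, -1))) = Mul(Rational(1, 2), Pow(f, -1), Add(669, f)))
Add(Function('P')(Function('z')(Add(8, 10), 19)), Mul(-1, Mul(Add(186154, 97277), Add(-248689, 214791)))) = Add(Mul(Rational(1, 2), Pow(Mul(19, Add(15, Add(8, 10))), -1), Add(669, Mul(19, Add(15, Add(8, 10))))), Mul(-1, Mul(Add(186154, 97277), Add(-248689, 214791)))) = Add(Mul(Rational(1, 2), Pow(Mul(19, Add(15, 18)), -1), Add(669, Mul(19, Add(15, 18)))), Mul(-1, Mul(283431, -33898))) = Add(Mul(Rational(1, 2), Pow(Mul(19, 33), -1), Add(669, Mul(19, 33))), Mul(-1, -9607744038)) = Add(Mul(Rational(1, 2), Pow(627, -1), Add(669, 627)), 9607744038) = Add(Mul(Rational(1, 2), Rational(1, 627), 1296), 9607744038) = Add(Rational(216, 209), 9607744038) = Rational(2008018504158, 209)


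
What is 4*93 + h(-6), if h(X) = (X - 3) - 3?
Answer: 360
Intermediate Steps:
h(X) = -6 + X (h(X) = (-3 + X) - 3 = -6 + X)
4*93 + h(-6) = 4*93 + (-6 - 6) = 372 - 12 = 360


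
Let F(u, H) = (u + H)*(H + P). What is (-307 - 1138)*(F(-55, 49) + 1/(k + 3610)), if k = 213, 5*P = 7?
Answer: 1670527219/3823 ≈ 4.3697e+5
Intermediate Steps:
P = 7/5 (P = (⅕)*7 = 7/5 ≈ 1.4000)
F(u, H) = (7/5 + H)*(H + u) (F(u, H) = (u + H)*(H + 7/5) = (H + u)*(7/5 + H) = (7/5 + H)*(H + u))
(-307 - 1138)*(F(-55, 49) + 1/(k + 3610)) = (-307 - 1138)*((49² + (7/5)*49 + (7/5)*(-55) + 49*(-55)) + 1/(213 + 3610)) = -1445*((2401 + 343/5 - 77 - 2695) + 1/3823) = -1445*(-1512/5 + 1/3823) = -1445*(-5780371/19115) = 1670527219/3823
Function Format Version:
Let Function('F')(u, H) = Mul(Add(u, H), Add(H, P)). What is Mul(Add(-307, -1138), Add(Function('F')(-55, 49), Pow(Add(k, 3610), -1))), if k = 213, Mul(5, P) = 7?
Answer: Rational(1670527219, 3823) ≈ 4.3697e+5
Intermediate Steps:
P = Rational(7, 5) (P = Mul(Rational(1, 5), 7) = Rational(7, 5) ≈ 1.4000)
Function('F')(u, H) = Mul(Add(Rational(7, 5), H), Add(H, u)) (Function('F')(u, H) = Mul(Add(u, H), Add(H, Rational(7, 5))) = Mul(Add(H, u), Add(Rational(7, 5), H)) = Mul(Add(Rational(7, 5), H), Add(H, u)))
Mul(Add(-307, -1138), Add(Function('F')(-55, 49), Pow(Add(k, 3610), -1))) = Mul(Add(-307, -1138), Add(Add(Pow(49, 2), Mul(Rational(7, 5), 49), Mul(Rational(7, 5), -55), Mul(49, -55)), Pow(Add(213, 3610), -1))) = Mul(-1445, Add(Add(2401, Rational(343, 5), -77, -2695), Pow(3823, -1))) = Mul(-1445, Add(Rational(-1512, 5), Rational(1, 3823))) = Mul(-1445, Rational(-5780371, 19115)) = Rational(1670527219, 3823)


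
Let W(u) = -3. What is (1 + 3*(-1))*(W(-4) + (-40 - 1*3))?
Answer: 92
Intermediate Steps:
(1 + 3*(-1))*(W(-4) + (-40 - 1*3)) = (1 + 3*(-1))*(-3 + (-40 - 1*3)) = (1 - 3)*(-3 + (-40 - 3)) = -2*(-3 - 43) = -2*(-46) = 92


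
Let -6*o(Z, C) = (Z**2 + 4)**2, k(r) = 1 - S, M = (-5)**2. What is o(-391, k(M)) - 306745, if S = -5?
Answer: -23375663695/6 ≈ -3.8959e+9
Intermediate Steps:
M = 25
k(r) = 6 (k(r) = 1 - 1*(-5) = 1 + 5 = 6)
o(Z, C) = -(4 + Z**2)**2/6 (o(Z, C) = -(Z**2 + 4)**2/6 = -(4 + Z**2)**2/6)
o(-391, k(M)) - 306745 = -(4 + (-391)**2)**2/6 - 306745 = -(4 + 152881)**2/6 - 306745 = -1/6*152885**2 - 306745 = -1/6*23373823225 - 306745 = -23373823225/6 - 306745 = -23375663695/6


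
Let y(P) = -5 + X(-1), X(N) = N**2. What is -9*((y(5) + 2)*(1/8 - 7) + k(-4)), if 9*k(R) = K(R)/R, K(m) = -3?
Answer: -249/2 ≈ -124.50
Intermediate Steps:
k(R) = -1/(3*R) (k(R) = (-3/R)/9 = -1/(3*R))
y(P) = -4 (y(P) = -5 + (-1)**2 = -5 + 1 = -4)
-9*((y(5) + 2)*(1/8 - 7) + k(-4)) = -9*((-4 + 2)*(1/8 - 7) - 1/3/(-4)) = -9*(-2*(1/8 - 7) - 1/3*(-1/4)) = -9*(-2*(-55/8) + 1/12) = -9*(55/4 + 1/12) = -9*83/6 = -249/2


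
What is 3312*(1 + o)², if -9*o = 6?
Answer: 368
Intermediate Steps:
o = -⅔ (o = -⅑*6 = -⅔ ≈ -0.66667)
3312*(1 + o)² = 3312*(1 - ⅔)² = 3312*(⅓)² = 3312*(⅑) = 368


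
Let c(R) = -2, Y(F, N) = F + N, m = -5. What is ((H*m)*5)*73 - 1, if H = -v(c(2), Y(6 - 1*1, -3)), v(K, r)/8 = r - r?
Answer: -1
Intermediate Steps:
v(K, r) = 0 (v(K, r) = 8*(r - r) = 8*0 = 0)
H = 0 (H = -1*0 = 0)
((H*m)*5)*73 - 1 = ((0*(-5))*5)*73 - 1 = (0*5)*73 - 1 = 0*73 - 1 = 0 - 1 = -1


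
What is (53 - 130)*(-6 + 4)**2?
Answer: -308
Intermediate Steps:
(53 - 130)*(-6 + 4)**2 = -77*(-2)**2 = -77*4 = -308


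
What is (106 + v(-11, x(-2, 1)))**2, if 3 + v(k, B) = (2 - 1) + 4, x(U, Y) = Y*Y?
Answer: 11664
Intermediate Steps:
x(U, Y) = Y**2
v(k, B) = 2 (v(k, B) = -3 + ((2 - 1) + 4) = -3 + (1 + 4) = -3 + 5 = 2)
(106 + v(-11, x(-2, 1)))**2 = (106 + 2)**2 = 108**2 = 11664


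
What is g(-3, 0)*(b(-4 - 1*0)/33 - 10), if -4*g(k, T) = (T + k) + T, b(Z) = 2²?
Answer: -163/22 ≈ -7.4091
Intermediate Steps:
b(Z) = 4
g(k, T) = -T/2 - k/4 (g(k, T) = -((T + k) + T)/4 = -(k + 2*T)/4 = -T/2 - k/4)
g(-3, 0)*(b(-4 - 1*0)/33 - 10) = (-½*0 - ¼*(-3))*(4/33 - 10) = (0 + ¾)*(4*(1/33) - 10) = 3*(4/33 - 10)/4 = (¾)*(-326/33) = -163/22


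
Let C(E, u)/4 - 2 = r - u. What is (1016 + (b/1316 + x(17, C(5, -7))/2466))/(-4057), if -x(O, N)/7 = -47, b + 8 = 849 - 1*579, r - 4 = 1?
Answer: -412282394/1645750449 ≈ -0.25051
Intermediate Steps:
r = 5 (r = 4 + 1 = 5)
C(E, u) = 28 - 4*u (C(E, u) = 8 + 4*(5 - u) = 8 + (20 - 4*u) = 28 - 4*u)
b = 262 (b = -8 + (849 - 1*579) = -8 + (849 - 579) = -8 + 270 = 262)
x(O, N) = 329 (x(O, N) = -7*(-47) = 329)
(1016 + (b/1316 + x(17, C(5, -7))/2466))/(-4057) = (1016 + (262/1316 + 329/2466))/(-4057) = (1016 + (262*(1/1316) + 329*(1/2466)))*(-1/4057) = (1016 + (131/658 + 329/2466))*(-1/4057) = (1016 + 134882/405657)*(-1/4057) = (412282394/405657)*(-1/4057) = -412282394/1645750449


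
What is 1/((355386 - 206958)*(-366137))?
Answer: -1/54344982636 ≈ -1.8401e-11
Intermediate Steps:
1/((355386 - 206958)*(-366137)) = -1/366137/148428 = (1/148428)*(-1/366137) = -1/54344982636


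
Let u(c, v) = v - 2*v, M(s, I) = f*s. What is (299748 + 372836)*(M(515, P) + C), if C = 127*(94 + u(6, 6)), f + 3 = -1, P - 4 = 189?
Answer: 6131275744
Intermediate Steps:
P = 193 (P = 4 + 189 = 193)
f = -4 (f = -3 - 1 = -4)
M(s, I) = -4*s
u(c, v) = -v
C = 11176 (C = 127*(94 - 1*6) = 127*(94 - 6) = 127*88 = 11176)
(299748 + 372836)*(M(515, P) + C) = (299748 + 372836)*(-4*515 + 11176) = 672584*(-2060 + 11176) = 672584*9116 = 6131275744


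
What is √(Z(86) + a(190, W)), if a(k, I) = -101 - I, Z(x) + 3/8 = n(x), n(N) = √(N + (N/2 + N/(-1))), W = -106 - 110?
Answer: √(1834 + 16*√43)/4 ≈ 11.008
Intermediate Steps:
W = -216
n(N) = √2*√N/2 (n(N) = √(N + (N*(½) + N*(-1))) = √(N + (N/2 - N)) = √(N - N/2) = √(N/2) = √2*√N/2)
Z(x) = -3/8 + √2*√x/2
√(Z(86) + a(190, W)) = √((-3/8 + √2*√86/2) + (-101 - 1*(-216))) = √((-3/8 + √43) + (-101 + 216)) = √((-3/8 + √43) + 115) = √(917/8 + √43)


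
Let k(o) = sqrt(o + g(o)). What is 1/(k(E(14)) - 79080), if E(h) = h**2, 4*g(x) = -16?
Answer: -3295/260568592 - sqrt(3)/781705776 ≈ -1.2648e-5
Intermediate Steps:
g(x) = -4 (g(x) = (1/4)*(-16) = -4)
k(o) = sqrt(-4 + o) (k(o) = sqrt(o - 4) = sqrt(-4 + o))
1/(k(E(14)) - 79080) = 1/(sqrt(-4 + 14**2) - 79080) = 1/(sqrt(-4 + 196) - 79080) = 1/(sqrt(192) - 79080) = 1/(8*sqrt(3) - 79080) = 1/(-79080 + 8*sqrt(3))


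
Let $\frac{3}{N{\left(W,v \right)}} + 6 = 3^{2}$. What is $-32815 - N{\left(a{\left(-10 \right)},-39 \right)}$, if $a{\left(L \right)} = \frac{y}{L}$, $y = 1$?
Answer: $-32816$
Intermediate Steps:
$a{\left(L \right)} = \frac{1}{L}$ ($a{\left(L \right)} = 1 \frac{1}{L} = \frac{1}{L}$)
$N{\left(W,v \right)} = 1$ ($N{\left(W,v \right)} = \frac{3}{-6 + 3^{2}} = \frac{3}{-6 + 9} = \frac{3}{3} = 3 \cdot \frac{1}{3} = 1$)
$-32815 - N{\left(a{\left(-10 \right)},-39 \right)} = -32815 - 1 = -32816$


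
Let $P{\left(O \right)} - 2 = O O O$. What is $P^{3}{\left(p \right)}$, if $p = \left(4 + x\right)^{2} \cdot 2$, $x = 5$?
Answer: $76848561725056577000$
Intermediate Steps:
$p = 162$ ($p = \left(4 + 5\right)^{2} \cdot 2 = 9^{2} \cdot 2 = 81 \cdot 2 = 162$)
$P{\left(O \right)} = 2 + O^{3}$ ($P{\left(O \right)} = 2 + O O O = 2 + O^{2} O = 2 + O^{3}$)
$P^{3}{\left(p \right)} = \left(2 + 162^{3}\right)^{3} = \left(2 + 4251528\right)^{3} = 4251530^{3} = 76848561725056577000$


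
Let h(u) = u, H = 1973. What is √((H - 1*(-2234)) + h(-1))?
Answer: √4206 ≈ 64.854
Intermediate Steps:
√((H - 1*(-2234)) + h(-1)) = √((1973 - 1*(-2234)) - 1) = √((1973 + 2234) - 1) = √(4207 - 1) = √4206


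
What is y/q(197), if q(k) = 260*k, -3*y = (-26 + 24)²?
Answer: -1/38415 ≈ -2.6031e-5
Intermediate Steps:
y = -4/3 (y = -(-26 + 24)²/3 = -⅓*(-2)² = -⅓*4 = -4/3 ≈ -1.3333)
y/q(197) = -4/(3*(260*197)) = -4/3/51220 = -4/3*1/51220 = -1/38415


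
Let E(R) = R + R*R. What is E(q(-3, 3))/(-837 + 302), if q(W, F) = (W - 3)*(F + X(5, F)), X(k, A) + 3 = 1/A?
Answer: -2/535 ≈ -0.0037383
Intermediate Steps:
X(k, A) = -3 + 1/A
q(W, F) = (-3 + W)*(-3 + F + 1/F) (q(W, F) = (W - 3)*(F + (-3 + 1/F)) = (-3 + W)*(-3 + F + 1/F))
E(R) = R + R²
E(q(-3, 3))/(-837 + 302) = ((9 - 3*3 - 3*(-3) - 3/3 + 3*(-3) - 3/3)*(1 + (9 - 3*3 - 3*(-3) - 3/3 + 3*(-3) - 3/3)))/(-837 + 302) = ((9 - 9 + 9 - 3*⅓ - 9 - 3*⅓)*(1 + (9 - 9 + 9 - 3*⅓ - 9 - 3*⅓)))/(-535) = -(9 - 9 + 9 - 1 - 9 - 1)*(1 + (9 - 9 + 9 - 1 - 9 - 1))/535 = -(-2)*(1 - 2)/535 = -(-2)*(-1)/535 = -1/535*2 = -2/535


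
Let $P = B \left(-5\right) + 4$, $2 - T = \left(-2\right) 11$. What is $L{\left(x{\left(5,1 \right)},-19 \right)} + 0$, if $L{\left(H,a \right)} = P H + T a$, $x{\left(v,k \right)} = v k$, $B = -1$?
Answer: $-411$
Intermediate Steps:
$T = 24$ ($T = 2 - \left(-2\right) 11 = 2 - -22 = 2 + 22 = 24$)
$P = 9$ ($P = \left(-1\right) \left(-5\right) + 4 = 5 + 4 = 9$)
$x{\left(v,k \right)} = k v$
$L{\left(H,a \right)} = 9 H + 24 a$
$L{\left(x{\left(5,1 \right)},-19 \right)} + 0 = \left(9 \cdot 1 \cdot 5 + 24 \left(-19\right)\right) + 0 = \left(9 \cdot 5 - 456\right) + 0 = \left(45 - 456\right) + 0 = -411 + 0 = -411$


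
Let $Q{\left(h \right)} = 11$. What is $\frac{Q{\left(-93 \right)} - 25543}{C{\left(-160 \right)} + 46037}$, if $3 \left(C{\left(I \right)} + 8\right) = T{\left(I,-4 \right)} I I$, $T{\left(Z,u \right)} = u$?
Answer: $- \frac{76596}{35687} \approx -2.1463$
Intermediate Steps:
$C{\left(I \right)} = -8 - \frac{4 I^{2}}{3}$ ($C{\left(I \right)} = -8 + \frac{\left(-4\right) I I}{3} = -8 + \frac{\left(-4\right) I^{2}}{3} = -8 - \frac{4 I^{2}}{3}$)
$\frac{Q{\left(-93 \right)} - 25543}{C{\left(-160 \right)} + 46037} = \frac{11 - 25543}{\left(-8 - \frac{4 \left(-160\right)^{2}}{3}\right) + 46037} = - \frac{25532}{\left(-8 - \frac{102400}{3}\right) + 46037} = - \frac{25532}{- \frac{102424}{3} + 46037} = - \frac{25532}{\frac{35687}{3}} = \left(-25532\right) \frac{3}{35687} = - \frac{76596}{35687}$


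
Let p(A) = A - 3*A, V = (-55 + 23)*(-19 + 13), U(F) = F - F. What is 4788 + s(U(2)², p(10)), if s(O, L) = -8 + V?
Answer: 4972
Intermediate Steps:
U(F) = 0
V = 192 (V = -32*(-6) = 192)
p(A) = -2*A
s(O, L) = 184 (s(O, L) = -8 + 192 = 184)
4788 + s(U(2)², p(10)) = 4788 + 184 = 4972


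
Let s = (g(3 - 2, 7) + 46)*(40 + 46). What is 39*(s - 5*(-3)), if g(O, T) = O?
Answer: 158223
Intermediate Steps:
s = 4042 (s = ((3 - 2) + 46)*(40 + 46) = (1 + 46)*86 = 47*86 = 4042)
39*(s - 5*(-3)) = 39*(4042 - 5*(-3)) = 39*(4042 + 15) = 39*4057 = 158223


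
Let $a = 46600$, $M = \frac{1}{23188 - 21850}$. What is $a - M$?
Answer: $\frac{62350799}{1338} \approx 46600.0$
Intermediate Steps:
$M = \frac{1}{1338} \approx 0.00074738$
$a - M = 46600 - \frac{1}{1338} = \frac{62350799}{1338}$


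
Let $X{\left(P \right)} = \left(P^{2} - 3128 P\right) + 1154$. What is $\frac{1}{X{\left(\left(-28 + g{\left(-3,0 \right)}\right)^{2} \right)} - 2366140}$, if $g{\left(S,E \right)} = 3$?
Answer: $- \frac{1}{3929361} \approx -2.5449 \cdot 10^{-7}$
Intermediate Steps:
$X{\left(P \right)} = 1154 + P^{2} - 3128 P$
$\frac{1}{X{\left(\left(-28 + g{\left(-3,0 \right)}\right)^{2} \right)} - 2366140} = \frac{1}{\left(1154 + \left(\left(-28 + 3\right)^{2}\right)^{2} - 3128 \left(-28 + 3\right)^{2}\right) - 2366140} = \frac{1}{\left(1154 + \left(\left(-25\right)^{2}\right)^{2} - 3128 \left(-25\right)^{2}\right) - 2366140} = \frac{1}{\left(1154 + 625^{2} - 1955000\right) - 2366140} = \frac{1}{\left(1154 + 390625 - 1955000\right) - 2366140} = \frac{1}{-1563221 - 2366140} = \frac{1}{-3929361} = - \frac{1}{3929361}$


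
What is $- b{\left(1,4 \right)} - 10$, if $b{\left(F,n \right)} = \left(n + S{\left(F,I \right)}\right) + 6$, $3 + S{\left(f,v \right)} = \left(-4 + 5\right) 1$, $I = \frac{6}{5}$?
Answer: $-18$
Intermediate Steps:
$I = \frac{6}{5}$ ($I = 6 \cdot \frac{1}{5} = \frac{6}{5} \approx 1.2$)
$S{\left(f,v \right)} = -2$ ($S{\left(f,v \right)} = -3 + \left(-4 + 5\right) 1 = -3 + 1 \cdot 1 = -3 + 1 = -2$)
$b{\left(F,n \right)} = 4 + n$ ($b{\left(F,n \right)} = \left(n - 2\right) + 6 = \left(-2 + n\right) + 6 = 4 + n$)
$- b{\left(1,4 \right)} - 10 = - (4 + 4) - 10 = \left(-1\right) 8 - 10 = -8 - 10 = -18$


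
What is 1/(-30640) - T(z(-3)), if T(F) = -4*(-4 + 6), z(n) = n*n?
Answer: 245119/30640 ≈ 8.0000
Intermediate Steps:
z(n) = n**2
T(F) = -8 (T(F) = -4*2 = -8)
1/(-30640) - T(z(-3)) = 1/(-30640) - 1*(-8) = -1/30640 + 8 = 245119/30640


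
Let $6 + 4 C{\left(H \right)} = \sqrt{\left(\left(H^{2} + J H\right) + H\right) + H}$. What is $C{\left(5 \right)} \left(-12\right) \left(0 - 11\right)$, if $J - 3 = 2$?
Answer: $-198 + 66 \sqrt{15} \approx 57.617$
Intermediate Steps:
$J = 5$ ($J = 3 + 2 = 5$)
$C{\left(H \right)} = - \frac{3}{2} + \frac{\sqrt{H^{2} + 7 H}}{4}$ ($C{\left(H \right)} = - \frac{3}{2} + \frac{\sqrt{\left(\left(H^{2} + 5 H\right) + H\right) + H}}{4} = - \frac{3}{2} + \frac{\sqrt{\left(H^{2} + 6 H\right) + H}}{4} = - \frac{3}{2} + \frac{\sqrt{H^{2} + 7 H}}{4}$)
$C{\left(5 \right)} \left(-12\right) \left(0 - 11\right) = \left(- \frac{3}{2} + \frac{\sqrt{5 \left(7 + 5\right)}}{4}\right) \left(-12\right) \left(0 - 11\right) = \left(- \frac{3}{2} + \frac{\sqrt{5 \cdot 12}}{4}\right) \left(-12\right) \left(-11\right) = \left(- \frac{3}{2} + \frac{\sqrt{60}}{4}\right) \left(-12\right) \left(-11\right) = \left(- \frac{3}{2} + \frac{2 \sqrt{15}}{4}\right) \left(-12\right) \left(-11\right) = \left(- \frac{3}{2} + \frac{\sqrt{15}}{2}\right) \left(-12\right) \left(-11\right) = \left(18 - 6 \sqrt{15}\right) \left(-11\right) = -198 + 66 \sqrt{15}$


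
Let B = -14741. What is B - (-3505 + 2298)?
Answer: -13534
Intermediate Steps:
B - (-3505 + 2298) = -14741 - (-3505 + 2298) = -14741 - 1*(-1207) = -14741 + 1207 = -13534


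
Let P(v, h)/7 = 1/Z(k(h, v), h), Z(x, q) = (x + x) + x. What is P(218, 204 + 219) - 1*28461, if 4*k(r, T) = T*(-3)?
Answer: -27920255/981 ≈ -28461.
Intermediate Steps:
k(r, T) = -3*T/4 (k(r, T) = (T*(-3))/4 = (-3*T)/4 = -3*T/4)
Z(x, q) = 3*x (Z(x, q) = 2*x + x = 3*x)
P(v, h) = -28/(9*v) (P(v, h) = 7/((3*(-3*v/4))) = 7/((-9*v/4)) = 7*(-4/(9*v)) = -28/(9*v))
P(218, 204 + 219) - 1*28461 = -28/9/218 - 1*28461 = -28/9*1/218 - 28461 = -14/981 - 28461 = -27920255/981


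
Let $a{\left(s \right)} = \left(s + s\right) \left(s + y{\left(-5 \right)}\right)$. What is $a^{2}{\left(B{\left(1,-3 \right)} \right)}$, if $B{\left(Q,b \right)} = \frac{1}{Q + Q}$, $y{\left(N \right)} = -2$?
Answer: $\frac{9}{4} \approx 2.25$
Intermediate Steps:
$B{\left(Q,b \right)} = \frac{1}{2 Q}$
$a{\left(s \right)} = 2 s \left(-2 + s\right)$ ($a{\left(s \right)} = \left(s + s\right) \left(s - 2\right) = 2 s \left(-2 + s\right)$)
$a^{2}{\left(B{\left(1,-3 \right)} \right)} = \left(2 \frac{1}{2 \cdot 1} \left(-2 + \frac{1}{2 \cdot 1}\right)\right)^{2} = \left(2 \cdot \frac{1}{2} \cdot 1 \left(-2 + \frac{1}{2} \cdot 1\right)\right)^{2} = \left(2 \cdot \frac{1}{2} \left(-2 + \frac{1}{2}\right)\right)^{2} = \left(2 \cdot \frac{1}{2} \left(- \frac{3}{2}\right)\right)^{2} = \left(- \frac{3}{2}\right)^{2} = \frac{9}{4}$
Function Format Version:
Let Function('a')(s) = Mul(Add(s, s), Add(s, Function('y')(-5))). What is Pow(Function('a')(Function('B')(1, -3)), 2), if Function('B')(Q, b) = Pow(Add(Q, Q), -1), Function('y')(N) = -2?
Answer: Rational(9, 4) ≈ 2.2500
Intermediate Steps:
Function('B')(Q, b) = Mul(Rational(1, 2), Pow(Q, -1)) (Function('B')(Q, b) = Pow(Mul(2, Q), -1) = Mul(Rational(1, 2), Pow(Q, -1)))
Function('a')(s) = Mul(2, s, Add(-2, s)) (Function('a')(s) = Mul(Add(s, s), Add(s, -2)) = Mul(Mul(2, s), Add(-2, s)) = Mul(2, s, Add(-2, s)))
Pow(Function('a')(Function('B')(1, -3)), 2) = Pow(Mul(2, Mul(Rational(1, 2), Pow(1, -1)), Add(-2, Mul(Rational(1, 2), Pow(1, -1)))), 2) = Pow(Mul(2, Mul(Rational(1, 2), 1), Add(-2, Mul(Rational(1, 2), 1))), 2) = Pow(Mul(2, Rational(1, 2), Add(-2, Rational(1, 2))), 2) = Pow(Mul(2, Rational(1, 2), Rational(-3, 2)), 2) = Pow(Rational(-3, 2), 2) = Rational(9, 4)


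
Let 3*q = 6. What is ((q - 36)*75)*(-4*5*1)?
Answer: 51000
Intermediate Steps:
q = 2 (q = (⅓)*6 = 2)
((q - 36)*75)*(-4*5*1) = ((2 - 36)*75)*(-4*5*1) = (-34*75)*(-20*1) = -2550*(-20) = 51000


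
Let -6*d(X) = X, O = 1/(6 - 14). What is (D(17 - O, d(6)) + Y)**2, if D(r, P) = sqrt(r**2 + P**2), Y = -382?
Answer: (3056 - sqrt(18833))**2/64 ≈ 1.3311e+5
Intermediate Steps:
O = -1/8 (O = 1/(-8) = -1/8 ≈ -0.12500)
d(X) = -X/6
D(r, P) = sqrt(P**2 + r**2)
(D(17 - O, d(6)) + Y)**2 = (sqrt((-1/6*6)**2 + (17 - 1*(-1/8))**2) - 382)**2 = (sqrt((-1)**2 + (17 + 1/8)**2) - 382)**2 = (sqrt(1 + (137/8)**2) - 382)**2 = (sqrt(1 + 18769/64) - 382)**2 = (sqrt(18833/64) - 382)**2 = (sqrt(18833)/8 - 382)**2 = (-382 + sqrt(18833)/8)**2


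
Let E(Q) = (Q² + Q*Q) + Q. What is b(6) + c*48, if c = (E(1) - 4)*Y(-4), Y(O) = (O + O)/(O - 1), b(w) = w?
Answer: -354/5 ≈ -70.800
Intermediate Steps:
E(Q) = Q + 2*Q² (E(Q) = (Q² + Q²) + Q = 2*Q² + Q = Q + 2*Q²)
Y(O) = 2*O/(-1 + O) (Y(O) = (2*O)/(-1 + O) = 2*O/(-1 + O))
c = -8/5 (c = (1*(1 + 2*1) - 4)*(2*(-4)/(-1 - 4)) = (1*(1 + 2) - 4)*(2*(-4)/(-5)) = (1*3 - 4)*(2*(-4)*(-⅕)) = (3 - 4)*(8/5) = -1*8/5 = -8/5 ≈ -1.6000)
b(6) + c*48 = 6 - 8/5*48 = 6 - 384/5 = -354/5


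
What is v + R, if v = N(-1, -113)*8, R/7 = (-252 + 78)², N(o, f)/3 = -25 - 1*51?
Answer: 210108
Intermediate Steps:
N(o, f) = -228 (N(o, f) = 3*(-25 - 1*51) = 3*(-25 - 51) = 3*(-76) = -228)
R = 211932 (R = 7*(-252 + 78)² = 7*(-174)² = 7*30276 = 211932)
v = -1824 (v = -228*8 = -1824)
v + R = -1824 + 211932 = 210108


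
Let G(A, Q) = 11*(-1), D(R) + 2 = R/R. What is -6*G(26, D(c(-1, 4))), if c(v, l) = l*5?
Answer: 66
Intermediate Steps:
c(v, l) = 5*l
D(R) = -1 (D(R) = -2 + R/R = -2 + 1 = -1)
G(A, Q) = -11
-6*G(26, D(c(-1, 4))) = -6*(-11) = 66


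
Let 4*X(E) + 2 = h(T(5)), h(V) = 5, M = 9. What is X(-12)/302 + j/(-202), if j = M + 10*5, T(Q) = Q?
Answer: -35333/122008 ≈ -0.28960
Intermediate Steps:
j = 59 (j = 9 + 10*5 = 9 + 50 = 59)
X(E) = 3/4 (X(E) = -1/2 + (1/4)*5 = -1/2 + 5/4 = 3/4)
X(-12)/302 + j/(-202) = (3/4)/302 + 59/(-202) = (3/4)*(1/302) + 59*(-1/202) = 3/1208 - 59/202 = -35333/122008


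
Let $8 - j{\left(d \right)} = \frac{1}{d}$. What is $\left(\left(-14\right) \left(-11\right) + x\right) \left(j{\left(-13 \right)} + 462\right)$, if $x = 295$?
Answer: $\frac{2743839}{13} \approx 2.1106 \cdot 10^{5}$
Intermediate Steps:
$j{\left(d \right)} = 8 - \frac{1}{d}$
$\left(\left(-14\right) \left(-11\right) + x\right) \left(j{\left(-13 \right)} + 462\right) = \left(\left(-14\right) \left(-11\right) + 295\right) \left(\left(8 - \frac{1}{-13}\right) + 462\right) = \left(154 + 295\right) \left(\left(8 - - \frac{1}{13}\right) + 462\right) = 449 \left(\left(8 + \frac{1}{13}\right) + 462\right) = 449 \left(\frac{105}{13} + 462\right) = 449 \cdot \frac{6111}{13} = \frac{2743839}{13}$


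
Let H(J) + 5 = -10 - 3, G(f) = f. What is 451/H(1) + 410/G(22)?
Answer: -1271/198 ≈ -6.4192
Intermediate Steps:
H(J) = -18 (H(J) = -5 + (-10 - 3) = -5 - 13 = -18)
451/H(1) + 410/G(22) = 451/(-18) + 410/22 = 451*(-1/18) + 410*(1/22) = -451/18 + 205/11 = -1271/198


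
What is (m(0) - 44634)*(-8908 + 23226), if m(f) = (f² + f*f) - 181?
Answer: -641661170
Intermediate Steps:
m(f) = -181 + 2*f² (m(f) = (f² + f²) - 181 = 2*f² - 181 = -181 + 2*f²)
(m(0) - 44634)*(-8908 + 23226) = ((-181 + 2*0²) - 44634)*(-8908 + 23226) = ((-181 + 2*0) - 44634)*14318 = ((-181 + 0) - 44634)*14318 = (-181 - 44634)*14318 = -44815*14318 = -641661170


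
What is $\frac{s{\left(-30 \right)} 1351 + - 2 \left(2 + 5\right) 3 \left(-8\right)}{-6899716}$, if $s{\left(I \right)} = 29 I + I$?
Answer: $\frac{303891}{1724929} \approx 0.17618$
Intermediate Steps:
$s{\left(I \right)} = 30 I$
$\frac{s{\left(-30 \right)} 1351 + - 2 \left(2 + 5\right) 3 \left(-8\right)}{-6899716} = \frac{30 \left(-30\right) 1351 + - 2 \left(2 + 5\right) 3 \left(-8\right)}{-6899716} = \left(\left(-900\right) 1351 + - 2 \cdot 7 \cdot 3 \left(-8\right)\right) \left(- \frac{1}{6899716}\right) = \left(-1215900 + \left(-2\right) 21 \left(-8\right)\right) \left(- \frac{1}{6899716}\right) = \left(-1215900 - -336\right) \left(- \frac{1}{6899716}\right) = \left(-1215900 + 336\right) \left(- \frac{1}{6899716}\right) = \left(-1215564\right) \left(- \frac{1}{6899716}\right) = \frac{303891}{1724929}$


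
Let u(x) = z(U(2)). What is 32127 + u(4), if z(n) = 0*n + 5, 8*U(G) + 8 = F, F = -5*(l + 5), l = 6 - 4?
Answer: 32132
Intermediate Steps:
l = 2
F = -35 (F = -5*(2 + 5) = -5*7 = -35)
U(G) = -43/8 (U(G) = -1 + (⅛)*(-35) = -1 - 35/8 = -43/8)
z(n) = 5 (z(n) = 0 + 5 = 5)
u(x) = 5
32127 + u(4) = 32127 + 5 = 32132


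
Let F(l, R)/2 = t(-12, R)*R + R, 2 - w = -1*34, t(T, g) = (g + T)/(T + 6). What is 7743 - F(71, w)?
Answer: 7959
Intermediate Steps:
t(T, g) = (T + g)/(6 + T)
w = 36 (w = 2 - (-1)*34 = 2 - 1*(-34) = 2 + 34 = 36)
F(l, R) = 2*R + 2*R*(2 - R/6) (F(l, R) = 2*(((-12 + R)/(6 - 12))*R + R) = 2*(((-12 + R)/(-6))*R + R) = 2*((-(-12 + R)/6)*R + R) = 2*((2 - R/6)*R + R) = 2*(R*(2 - R/6) + R) = 2*(R + R*(2 - R/6)) = 2*R + 2*R*(2 - R/6))
7743 - F(71, w) = 7743 - 36*(18 - 1*36)/3 = 7743 - 36*(18 - 36)/3 = 7743 - 36*(-18)/3 = 7743 - 1*(-216) = 7743 + 216 = 7959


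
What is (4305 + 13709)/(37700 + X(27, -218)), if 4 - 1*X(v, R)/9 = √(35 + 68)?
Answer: 679776304/1423997353 + 162126*√103/1423997353 ≈ 0.47853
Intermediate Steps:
X(v, R) = 36 - 9*√103 (X(v, R) = 36 - 9*√(35 + 68) = 36 - 9*√103)
(4305 + 13709)/(37700 + X(27, -218)) = (4305 + 13709)/(37700 + (36 - 9*√103)) = 18014/(37736 - 9*√103)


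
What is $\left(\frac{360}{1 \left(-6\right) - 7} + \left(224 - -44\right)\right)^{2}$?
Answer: $\frac{9759376}{169} \approx 57748.0$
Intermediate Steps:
$\left(\frac{360}{1 \left(-6\right) - 7} + \left(224 - -44\right)\right)^{2} = \left(\frac{360}{-6 - 7} + \left(224 + 44\right)\right)^{2} = \left(\frac{360}{-13} + 268\right)^{2} = \left(360 \left(- \frac{1}{13}\right) + 268\right)^{2} = \left(- \frac{360}{13} + 268\right)^{2} = \left(\frac{3124}{13}\right)^{2} = \frac{9759376}{169}$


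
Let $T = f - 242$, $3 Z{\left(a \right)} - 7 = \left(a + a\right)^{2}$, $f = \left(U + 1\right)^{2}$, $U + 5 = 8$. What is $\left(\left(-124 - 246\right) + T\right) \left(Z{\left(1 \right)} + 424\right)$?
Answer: $- \frac{764668}{3} \approx -2.5489 \cdot 10^{5}$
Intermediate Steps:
$U = 3$ ($U = -5 + 8 = 3$)
$f = 16$ ($f = \left(3 + 1\right)^{2} = 4^{2} = 16$)
$Z{\left(a \right)} = \frac{7}{3} + \frac{4 a^{2}}{3}$ ($Z{\left(a \right)} = \frac{7}{3} + \frac{\left(a + a\right)^{2}}{3} = \frac{7}{3} + \frac{\left(2 a\right)^{2}}{3} = \frac{7}{3} + \frac{4 a^{2}}{3}$)
$T = -226$ ($T = 16 - 242 = -226$)
$\left(\left(-124 - 246\right) + T\right) \left(Z{\left(1 \right)} + 424\right) = \left(\left(-124 - 246\right) - 226\right) \left(\left(\frac{7}{3} + \frac{4 \cdot 1^{2}}{3}\right) + 424\right) = \left(-370 - 226\right) \left(\left(\frac{7}{3} + \frac{4}{3} \cdot 1\right) + 424\right) = - 596 \left(\left(\frac{7}{3} + \frac{4}{3}\right) + 424\right) = - 596 \left(\frac{11}{3} + 424\right) = \left(-596\right) \frac{1283}{3} = - \frac{764668}{3}$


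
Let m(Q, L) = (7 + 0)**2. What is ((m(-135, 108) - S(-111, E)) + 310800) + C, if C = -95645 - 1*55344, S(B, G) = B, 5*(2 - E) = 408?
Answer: 159971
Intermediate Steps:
E = -398/5 (E = 2 - 1/5*408 = 2 - 408/5 = -398/5 ≈ -79.600)
m(Q, L) = 49 (m(Q, L) = 7**2 = 49)
C = -150989 (C = -95645 - 55344 = -150989)
((m(-135, 108) - S(-111, E)) + 310800) + C = ((49 - 1*(-111)) + 310800) - 150989 = ((49 + 111) + 310800) - 150989 = (160 + 310800) - 150989 = 310960 - 150989 = 159971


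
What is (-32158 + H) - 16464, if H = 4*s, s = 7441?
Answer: -18858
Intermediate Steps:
H = 29764 (H = 4*7441 = 29764)
(-32158 + H) - 16464 = (-32158 + 29764) - 16464 = -2394 - 16464 = -18858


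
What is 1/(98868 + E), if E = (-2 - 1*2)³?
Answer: 1/98804 ≈ 1.0121e-5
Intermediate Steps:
E = -64 (E = (-2 - 2)³ = (-4)³ = -64)
1/(98868 + E) = 1/(98868 - 64) = 1/98804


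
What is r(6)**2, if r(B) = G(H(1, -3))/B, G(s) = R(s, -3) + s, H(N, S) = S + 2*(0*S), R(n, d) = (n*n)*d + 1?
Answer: 841/36 ≈ 23.361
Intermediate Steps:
R(n, d) = 1 + d*n**2 (R(n, d) = n**2*d + 1 = d*n**2 + 1 = 1 + d*n**2)
H(N, S) = S (H(N, S) = S + 2*0 = S + 0 = S)
G(s) = 1 + s - 3*s**2 (G(s) = (1 - 3*s**2) + s = 1 + s - 3*s**2)
r(B) = -29/B (r(B) = (1 - 3 - 3*(-3)**2)/B = (1 - 3 - 3*9)/B = (1 - 3 - 27)/B = -29/B)
r(6)**2 = (-29/6)**2 = 841/36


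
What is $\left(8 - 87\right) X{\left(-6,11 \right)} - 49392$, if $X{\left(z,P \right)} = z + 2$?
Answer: $-49076$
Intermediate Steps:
$X{\left(z,P \right)} = 2 + z$
$\left(8 - 87\right) X{\left(-6,11 \right)} - 49392 = \left(8 - 87\right) \left(2 - 6\right) - 49392 = \left(-79\right) \left(-4\right) - 49392 = 316 - 49392 = -49076$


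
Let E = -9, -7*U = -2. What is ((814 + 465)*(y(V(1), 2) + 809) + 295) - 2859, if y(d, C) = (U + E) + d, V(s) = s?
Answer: 7155963/7 ≈ 1.0223e+6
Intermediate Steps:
U = 2/7 (U = -⅐*(-2) = 2/7 ≈ 0.28571)
y(d, C) = -61/7 + d (y(d, C) = (2/7 - 9) + d = -61/7 + d)
((814 + 465)*(y(V(1), 2) + 809) + 295) - 2859 = ((814 + 465)*((-61/7 + 1) + 809) + 295) - 2859 = (1279*(-54/7 + 809) + 295) - 2859 = (1279*(5609/7) + 295) - 2859 = (7173911/7 + 295) - 2859 = 7175976/7 - 2859 = 7155963/7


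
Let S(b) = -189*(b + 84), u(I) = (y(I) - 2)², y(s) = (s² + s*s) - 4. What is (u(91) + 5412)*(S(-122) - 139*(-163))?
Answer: 8179065285772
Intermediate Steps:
y(s) = -4 + 2*s² (y(s) = (s² + s²) - 4 = 2*s² - 4 = -4 + 2*s²)
u(I) = (-6 + 2*I²)² (u(I) = ((-4 + 2*I²) - 2)² = (-6 + 2*I²)²)
S(b) = -15876 - 189*b (S(b) = -189*(84 + b) = -15876 - 189*b)
(u(91) + 5412)*(S(-122) - 139*(-163)) = (4*(-3 + 91²)² + 5412)*((-15876 - 189*(-122)) - 139*(-163)) = (4*(-3 + 8281)² + 5412)*((-15876 + 23058) + 22657) = (4*8278² + 5412)*(7182 + 22657) = (4*68525284 + 5412)*29839 = (274101136 + 5412)*29839 = 274106548*29839 = 8179065285772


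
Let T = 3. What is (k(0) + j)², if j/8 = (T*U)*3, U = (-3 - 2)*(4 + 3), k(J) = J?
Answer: 6350400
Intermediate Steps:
U = -35 (U = -5*7 = -35)
j = -2520 (j = 8*((3*(-35))*3) = 8*(-105*3) = 8*(-315) = -2520)
(k(0) + j)² = (0 - 2520)² = (-2520)² = 6350400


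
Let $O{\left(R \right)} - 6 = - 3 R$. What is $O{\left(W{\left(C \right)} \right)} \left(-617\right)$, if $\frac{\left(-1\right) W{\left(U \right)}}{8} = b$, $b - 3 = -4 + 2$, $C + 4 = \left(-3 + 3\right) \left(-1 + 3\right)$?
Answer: $-18510$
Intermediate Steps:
$C = -4$ ($C = -4 + \left(-3 + 3\right) \left(-1 + 3\right) = -4 + 0 \cdot 2 = -4 + 0 = -4$)
$b = 1$ ($b = 3 + \left(-4 + 2\right) = 3 - 2 = 1$)
$W{\left(U \right)} = -8$ ($W{\left(U \right)} = \left(-8\right) 1 = -8$)
$O{\left(R \right)} = 6 - 3 R$
$O{\left(W{\left(C \right)} \right)} \left(-617\right) = \left(6 - -24\right) \left(-617\right) = \left(6 + 24\right) \left(-617\right) = 30 \left(-617\right) = -18510$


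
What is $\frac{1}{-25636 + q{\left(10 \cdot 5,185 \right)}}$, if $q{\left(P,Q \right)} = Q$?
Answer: $- \frac{1}{25451} \approx -3.9291 \cdot 10^{-5}$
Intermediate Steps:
$\frac{1}{-25636 + q{\left(10 \cdot 5,185 \right)}} = \frac{1}{-25636 + 185} = \frac{1}{-25451} = - \frac{1}{25451}$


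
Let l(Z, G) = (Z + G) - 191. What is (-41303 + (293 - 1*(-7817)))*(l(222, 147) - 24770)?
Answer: 816282256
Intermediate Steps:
l(Z, G) = -191 + G + Z (l(Z, G) = (G + Z) - 191 = -191 + G + Z)
(-41303 + (293 - 1*(-7817)))*(l(222, 147) - 24770) = (-41303 + (293 - 1*(-7817)))*((-191 + 147 + 222) - 24770) = (-41303 + (293 + 7817))*(178 - 24770) = (-41303 + 8110)*(-24592) = -33193*(-24592) = 816282256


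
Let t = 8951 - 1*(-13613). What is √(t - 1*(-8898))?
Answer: √31462 ≈ 177.38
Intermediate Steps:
t = 22564 (t = 8951 + 13613 = 22564)
√(t - 1*(-8898)) = √(22564 - 1*(-8898)) = √(22564 + 8898) = √31462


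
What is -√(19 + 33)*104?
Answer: -208*√13 ≈ -749.96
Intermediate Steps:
-√(19 + 33)*104 = -√52*104 = -2*√13*104 = -208*√13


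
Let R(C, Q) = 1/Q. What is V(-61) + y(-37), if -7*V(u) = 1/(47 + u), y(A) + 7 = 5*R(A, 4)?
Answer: -1125/196 ≈ -5.7398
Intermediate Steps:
y(A) = -23/4 (y(A) = -7 + 5/4 = -23/4)
V(u) = -1/(7*(47 + u))
V(-61) + y(-37) = -1/(329 + 7*(-61)) - 23/4 = -1/(329 - 427) - 23/4 = -1/(-98) - 23/4 = -1*(-1/98) - 23/4 = 1/98 - 23/4 = -1125/196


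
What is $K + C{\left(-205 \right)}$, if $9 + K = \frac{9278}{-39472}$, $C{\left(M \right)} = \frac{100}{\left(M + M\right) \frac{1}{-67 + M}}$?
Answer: $\frac{46209137}{809176} \approx 57.106$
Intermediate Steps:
$C{\left(M \right)} = \frac{50 \left(-67 + M\right)}{M}$ ($C{\left(M \right)} = \frac{100}{2 M \frac{1}{-67 + M}} = 100 \frac{-67 + M}{2 M} = \frac{50 \left(-67 + M\right)}{M}$)
$K = - \frac{182263}{19736}$ ($K = -9 + \frac{9278}{-39472} = -9 + 9278 \left(- \frac{1}{39472}\right) = -9 - \frac{4639}{19736} = - \frac{182263}{19736} \approx -9.235$)
$K + C{\left(-205 \right)} = - \frac{182263}{19736} + \left(50 - \frac{3350}{-205}\right) = - \frac{182263}{19736} + \left(50 - - \frac{670}{41}\right) = - \frac{182263}{19736} + \left(50 + \frac{670}{41}\right) = - \frac{182263}{19736} + \frac{2720}{41} = \frac{46209137}{809176}$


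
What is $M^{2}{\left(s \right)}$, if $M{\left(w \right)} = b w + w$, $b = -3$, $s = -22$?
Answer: $1936$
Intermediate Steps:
$M{\left(w \right)} = - 2 w$ ($M{\left(w \right)} = - 3 w + w = - 2 w$)
$M^{2}{\left(s \right)} = \left(\left(-2\right) \left(-22\right)\right)^{2} = 44^{2} = 1936$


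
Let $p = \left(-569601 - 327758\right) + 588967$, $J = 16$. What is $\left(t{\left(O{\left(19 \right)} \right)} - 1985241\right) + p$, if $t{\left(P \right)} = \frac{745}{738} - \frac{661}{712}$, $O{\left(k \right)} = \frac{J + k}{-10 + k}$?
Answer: $- \frac{602601589513}{262728} \approx -2.2936 \cdot 10^{6}$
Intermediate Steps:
$O{\left(k \right)} = \frac{16 + k}{-10 + k}$
$t{\left(P \right)} = \frac{21311}{262728}$ ($t{\left(P \right)} = 745 \cdot \frac{1}{738} - \frac{661}{712} = \frac{745}{738} - \frac{661}{712} = \frac{21311}{262728}$)
$p = -308392$ ($p = -897359 + 588967 = -308392$)
$\left(t{\left(O{\left(19 \right)} \right)} - 1985241\right) + p = \left(\frac{21311}{262728} - 1985241\right) - 308392 = - \frac{521578376137}{262728} - 308392 = - \frac{602601589513}{262728}$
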